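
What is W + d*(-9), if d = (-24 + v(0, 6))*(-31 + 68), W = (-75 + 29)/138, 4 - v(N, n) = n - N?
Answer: 25973/3 ≈ 8657.7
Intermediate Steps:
v(N, n) = 4 + N - n (v(N, n) = 4 - (n - N) = 4 + (N - n) = 4 + N - n)
W = -1/3 (W = -46*1/138 = -1/3 ≈ -0.33333)
d = -962 (d = (-24 + (4 + 0 - 1*6))*(-31 + 68) = (-24 + (4 + 0 - 6))*37 = (-24 - 2)*37 = -26*37 = -962)
W + d*(-9) = -1/3 - 962*(-9) = -1/3 + 8658 = 25973/3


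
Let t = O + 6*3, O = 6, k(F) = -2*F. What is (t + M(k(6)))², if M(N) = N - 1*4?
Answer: 64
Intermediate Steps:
t = 24 (t = 6 + 6*3 = 6 + 18 = 24)
M(N) = -4 + N (M(N) = N - 4 = -4 + N)
(t + M(k(6)))² = (24 + (-4 - 2*6))² = (24 + (-4 - 12))² = (24 - 16)² = 8² = 64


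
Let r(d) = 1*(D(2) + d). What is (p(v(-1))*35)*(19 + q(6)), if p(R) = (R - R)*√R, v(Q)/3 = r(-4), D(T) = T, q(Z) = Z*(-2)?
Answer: 0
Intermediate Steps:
q(Z) = -2*Z
r(d) = 2 + d (r(d) = 1*(2 + d) = 2 + d)
v(Q) = -6 (v(Q) = 3*(2 - 4) = 3*(-2) = -6)
p(R) = 0 (p(R) = 0*√R = 0)
(p(v(-1))*35)*(19 + q(6)) = (0*35)*(19 - 2*6) = 0*(19 - 12) = 0*7 = 0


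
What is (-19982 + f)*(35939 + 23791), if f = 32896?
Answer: 771353220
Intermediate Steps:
(-19982 + f)*(35939 + 23791) = (-19982 + 32896)*(35939 + 23791) = 12914*59730 = 771353220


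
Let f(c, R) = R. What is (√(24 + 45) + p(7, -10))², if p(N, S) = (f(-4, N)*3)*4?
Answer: (84 + √69)² ≈ 8520.5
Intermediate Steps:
p(N, S) = 12*N (p(N, S) = (N*3)*4 = (3*N)*4 = 12*N)
(√(24 + 45) + p(7, -10))² = (√(24 + 45) + 12*7)² = (√69 + 84)² = (84 + √69)²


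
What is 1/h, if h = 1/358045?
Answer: 358045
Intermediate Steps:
h = 1/358045 ≈ 2.7929e-6
1/h = 1/(1/358045) = 358045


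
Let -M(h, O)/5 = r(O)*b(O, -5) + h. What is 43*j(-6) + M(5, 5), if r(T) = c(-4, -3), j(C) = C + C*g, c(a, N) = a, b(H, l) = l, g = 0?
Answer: -383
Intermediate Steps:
j(C) = C (j(C) = C + C*0 = C + 0 = C)
r(T) = -4
M(h, O) = -100 - 5*h (M(h, O) = -5*(-4*(-5) + h) = -5*(20 + h) = -100 - 5*h)
43*j(-6) + M(5, 5) = 43*(-6) + (-100 - 5*5) = -258 + (-100 - 25) = -258 - 125 = -383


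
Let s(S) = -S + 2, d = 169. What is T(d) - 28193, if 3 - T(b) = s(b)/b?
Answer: -4763943/169 ≈ -28189.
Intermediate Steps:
s(S) = 2 - S
T(b) = 3 - (2 - b)/b
T(d) - 28193 = (4 - 2/169) - 28193 = 674/169 - 28193 = -4763943/169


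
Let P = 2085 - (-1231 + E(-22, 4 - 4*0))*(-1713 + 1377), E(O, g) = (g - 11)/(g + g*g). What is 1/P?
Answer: -5/2058243 ≈ -2.4293e-6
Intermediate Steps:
E(O, g) = (-11 + g)/(g + g**2)
P = -2058243/5 (P = 2085 - (-1231 + (-11 + (4 - 4*0))/((4 - 4*0)*(1 + (4 - 4*0))))*(-1713 + 1377) = 2085 - (-1231 + (-11 + (4 + 0))/((4 + 0)*(1 + (4 + 0))))*(-336) = 2085 - (-1231 + (-11 + 4)/(4*(1 + 4)))*(-336) = 2085 - (-1231 + (1/4)*(-7)/5)*(-336) = 2085 - (-1231 + (1/4)*(1/5)*(-7))*(-336) = 2085 - (-1231 - 7/20)*(-336) = 2085 - (-24627)*(-336)/20 = 2085 - 1*2068668/5 = 2085 - 2068668/5 = -2058243/5 ≈ -4.1165e+5)
1/P = 1/(-2058243/5) = -5/2058243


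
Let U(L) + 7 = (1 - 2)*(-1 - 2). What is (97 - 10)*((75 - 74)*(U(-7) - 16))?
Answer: -1740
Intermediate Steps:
U(L) = -4 (U(L) = -7 + (1 - 2)*(-1 - 2) = -7 - 1*(-3) = -7 + 3 = -4)
(97 - 10)*((75 - 74)*(U(-7) - 16)) = (97 - 10)*((75 - 74)*(-4 - 16)) = 87*(1*(-20)) = 87*(-20) = -1740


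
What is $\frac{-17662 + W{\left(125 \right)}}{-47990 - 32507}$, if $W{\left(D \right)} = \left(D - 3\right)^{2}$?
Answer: $\frac{2778}{80497} \approx 0.034511$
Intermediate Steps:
$W{\left(D \right)} = \left(-3 + D\right)^{2}$
$\frac{-17662 + W{\left(125 \right)}}{-47990 - 32507} = \frac{-17662 + \left(-3 + 125\right)^{2}}{-47990 - 32507} = \frac{-17662 + 122^{2}}{-80497} = \left(-17662 + 14884\right) \left(- \frac{1}{80497}\right) = \left(-2778\right) \left(- \frac{1}{80497}\right) = \frac{2778}{80497}$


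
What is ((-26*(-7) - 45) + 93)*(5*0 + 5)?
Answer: 1150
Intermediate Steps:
((-26*(-7) - 45) + 93)*(5*0 + 5) = ((182 - 45) + 93)*(0 + 5) = (137 + 93)*5 = 230*5 = 1150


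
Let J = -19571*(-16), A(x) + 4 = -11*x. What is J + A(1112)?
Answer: 300900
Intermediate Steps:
A(x) = -4 - 11*x
J = 313136
J + A(1112) = 313136 + (-4 - 11*1112) = 313136 + (-4 - 12232) = 313136 - 12236 = 300900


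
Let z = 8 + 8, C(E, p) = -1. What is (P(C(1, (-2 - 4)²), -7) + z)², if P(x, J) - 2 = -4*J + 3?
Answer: 2401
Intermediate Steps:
P(x, J) = 5 - 4*J (P(x, J) = 2 + (-4*J + 3) = 2 + (3 - 4*J) = 5 - 4*J)
z = 16
(P(C(1, (-2 - 4)²), -7) + z)² = ((5 - 4*(-7)) + 16)² = ((5 + 28) + 16)² = (33 + 16)² = 49² = 2401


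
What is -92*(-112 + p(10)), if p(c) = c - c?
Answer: 10304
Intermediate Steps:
p(c) = 0
-92*(-112 + p(10)) = -92*(-112 + 0) = -92*(-112) = 10304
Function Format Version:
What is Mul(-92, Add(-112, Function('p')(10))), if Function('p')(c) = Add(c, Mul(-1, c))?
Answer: 10304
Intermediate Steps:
Function('p')(c) = 0
Mul(-92, Add(-112, Function('p')(10))) = Mul(-92, Add(-112, 0)) = Mul(-92, -112) = 10304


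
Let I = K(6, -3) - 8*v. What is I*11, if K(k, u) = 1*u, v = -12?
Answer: 1023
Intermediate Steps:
K(k, u) = u
I = 93 (I = -3 - 8*(-12) = -3 + 96 = 93)
I*11 = 93*11 = 1023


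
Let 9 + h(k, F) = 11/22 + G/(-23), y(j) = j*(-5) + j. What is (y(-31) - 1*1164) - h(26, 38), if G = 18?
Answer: -47413/46 ≈ -1030.7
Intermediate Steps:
y(j) = -4*j (y(j) = -5*j + j = -4*j)
h(k, F) = -427/46 (h(k, F) = -9 + (11/22 + 18/(-23)) = -9 + (11*(1/22) + 18*(-1/23)) = -9 + (½ - 18/23) = -9 - 13/46 = -427/46)
(y(-31) - 1*1164) - h(26, 38) = (-4*(-31) - 1*1164) - 1*(-427/46) = (124 - 1164) + 427/46 = -1040 + 427/46 = -47413/46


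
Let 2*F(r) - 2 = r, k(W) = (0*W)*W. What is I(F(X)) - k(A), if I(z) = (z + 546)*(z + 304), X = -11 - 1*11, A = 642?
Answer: 157584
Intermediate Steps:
k(W) = 0 (k(W) = 0*W = 0)
X = -22 (X = -11 - 11 = -22)
F(r) = 1 + r/2
I(z) = (304 + z)*(546 + z) (I(z) = (546 + z)*(304 + z) = (304 + z)*(546 + z))
I(F(X)) - k(A) = (165984 + (1 + (½)*(-22))² + 850*(1 + (½)*(-22))) - 1*0 = (165984 + (1 - 11)² + 850*(1 - 11)) + 0 = (165984 + (-10)² + 850*(-10)) + 0 = (165984 + 100 - 8500) + 0 = 157584 + 0 = 157584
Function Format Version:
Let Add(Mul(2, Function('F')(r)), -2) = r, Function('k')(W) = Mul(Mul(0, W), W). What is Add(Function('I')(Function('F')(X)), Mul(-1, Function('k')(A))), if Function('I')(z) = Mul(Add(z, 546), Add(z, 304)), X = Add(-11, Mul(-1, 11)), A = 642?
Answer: 157584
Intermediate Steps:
Function('k')(W) = 0 (Function('k')(W) = Mul(0, W) = 0)
X = -22 (X = Add(-11, -11) = -22)
Function('F')(r) = Add(1, Mul(Rational(1, 2), r))
Function('I')(z) = Mul(Add(304, z), Add(546, z)) (Function('I')(z) = Mul(Add(546, z), Add(304, z)) = Mul(Add(304, z), Add(546, z)))
Add(Function('I')(Function('F')(X)), Mul(-1, Function('k')(A))) = Add(Add(165984, Pow(Add(1, Mul(Rational(1, 2), -22)), 2), Mul(850, Add(1, Mul(Rational(1, 2), -22)))), Mul(-1, 0)) = Add(Add(165984, Pow(Add(1, -11), 2), Mul(850, Add(1, -11))), 0) = Add(Add(165984, Pow(-10, 2), Mul(850, -10)), 0) = Add(Add(165984, 100, -8500), 0) = Add(157584, 0) = 157584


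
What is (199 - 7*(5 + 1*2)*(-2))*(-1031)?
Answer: -306207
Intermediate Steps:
(199 - 7*(5 + 1*2)*(-2))*(-1031) = (199 - 7*(5 + 2)*(-2))*(-1031) = (199 - 7*7*(-2))*(-1031) = (199 - 49*(-2))*(-1031) = (199 + 98)*(-1031) = 297*(-1031) = -306207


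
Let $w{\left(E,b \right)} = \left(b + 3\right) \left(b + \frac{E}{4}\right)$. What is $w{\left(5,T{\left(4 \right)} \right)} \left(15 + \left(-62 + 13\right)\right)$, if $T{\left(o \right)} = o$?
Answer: $- \frac{2499}{2} \approx -1249.5$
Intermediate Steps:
$w{\left(E,b \right)} = \left(3 + b\right) \left(b + \frac{E}{4}\right)$ ($w{\left(E,b \right)} = \left(3 + b\right) \left(b + E \frac{1}{4}\right) = \left(3 + b\right) \left(b + \frac{E}{4}\right)$)
$w{\left(5,T{\left(4 \right)} \right)} \left(15 + \left(-62 + 13\right)\right) = \left(4^{2} + 3 \cdot 4 + \frac{3}{4} \cdot 5 + \frac{1}{4} \cdot 5 \cdot 4\right) \left(15 + \left(-62 + 13\right)\right) = \left(16 + 12 + \frac{15}{4} + 5\right) \left(15 - 49\right) = \frac{147}{4} \left(-34\right) = - \frac{2499}{2}$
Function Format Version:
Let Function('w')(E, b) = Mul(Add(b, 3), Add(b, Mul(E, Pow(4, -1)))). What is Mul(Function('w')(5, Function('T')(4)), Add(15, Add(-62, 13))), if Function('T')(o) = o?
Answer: Rational(-2499, 2) ≈ -1249.5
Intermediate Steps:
Function('w')(E, b) = Mul(Add(3, b), Add(b, Mul(Rational(1, 4), E))) (Function('w')(E, b) = Mul(Add(3, b), Add(b, Mul(E, Rational(1, 4)))) = Mul(Add(3, b), Add(b, Mul(Rational(1, 4), E))))
Mul(Function('w')(5, Function('T')(4)), Add(15, Add(-62, 13))) = Mul(Add(Pow(4, 2), Mul(3, 4), Mul(Rational(3, 4), 5), Mul(Rational(1, 4), 5, 4)), Add(15, Add(-62, 13))) = Mul(Add(16, 12, Rational(15, 4), 5), Add(15, -49)) = Mul(Rational(147, 4), -34) = Rational(-2499, 2)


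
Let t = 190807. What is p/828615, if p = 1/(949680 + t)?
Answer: 1/945024635505 ≈ 1.0582e-12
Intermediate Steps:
p = 1/1140487 (p = 1/(949680 + 190807) = 1/1140487 ≈ 8.7682e-7)
p/828615 = (1/1140487)/828615 = (1/1140487)*(1/828615) = 1/945024635505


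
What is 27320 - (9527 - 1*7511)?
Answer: 25304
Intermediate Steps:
27320 - (9527 - 1*7511) = 27320 - (9527 - 7511) = 27320 - 1*2016 = 27320 - 2016 = 25304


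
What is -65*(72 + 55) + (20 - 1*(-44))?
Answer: -8191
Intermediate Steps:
-65*(72 + 55) + (20 - 1*(-44)) = -65*127 + (20 + 44) = -8255 + 64 = -8191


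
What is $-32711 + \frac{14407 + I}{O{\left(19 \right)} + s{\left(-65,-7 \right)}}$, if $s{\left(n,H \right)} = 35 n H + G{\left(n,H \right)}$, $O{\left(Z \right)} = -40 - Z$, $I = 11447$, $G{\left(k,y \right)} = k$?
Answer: $- \frac{172280219}{5267} \approx -32709.0$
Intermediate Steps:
$s{\left(n,H \right)} = n + 35 H n$ ($s{\left(n,H \right)} = 35 n H + n = 35 H n + n = n + 35 H n$)
$-32711 + \frac{14407 + I}{O{\left(19 \right)} + s{\left(-65,-7 \right)}} = -32711 + \frac{14407 + 11447}{\left(-40 - 19\right) - 65 \left(1 + 35 \left(-7\right)\right)} = -32711 + \frac{25854}{\left(-40 - 19\right) - 65 \left(1 - 245\right)} = -32711 + \frac{25854}{-59 - -15860} = -32711 + \frac{25854}{-59 + 15860} = -32711 + \frac{25854}{15801} = -32711 + 25854 \cdot \frac{1}{15801} = -32711 + \frac{8618}{5267} = - \frac{172280219}{5267}$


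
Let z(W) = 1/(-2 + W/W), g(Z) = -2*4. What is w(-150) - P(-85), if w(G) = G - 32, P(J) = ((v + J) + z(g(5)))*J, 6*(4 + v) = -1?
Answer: -47077/6 ≈ -7846.2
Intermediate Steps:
g(Z) = -8
v = -25/6 (v = -4 + (⅙)*(-1) = -4 - ⅙ = -25/6 ≈ -4.1667)
z(W) = -1 (z(W) = 1/(-2 + 1) = 1/(-1) = -1)
P(J) = J*(-31/6 + J) (P(J) = ((-25/6 + J) - 1)*J = (-31/6 + J)*J = J*(-31/6 + J))
w(G) = -32 + G
w(-150) - P(-85) = (-32 - 150) - (-85)*(-31 + 6*(-85))/6 = -182 - (-85)*(-31 - 510)/6 = -182 - (-85)*(-541)/6 = -182 - 1*45985/6 = -182 - 45985/6 = -47077/6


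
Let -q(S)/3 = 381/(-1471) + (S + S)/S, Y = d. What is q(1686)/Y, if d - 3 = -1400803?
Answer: 7683/2060576800 ≈ 3.7286e-6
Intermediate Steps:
d = -1400800 (d = 3 - 1400803 = -1400800)
Y = -1400800
q(S) = -7683/1471 (q(S) = -3*(381/(-1471) + (S + S)/S) = -3*(381*(-1/1471) + (2*S)/S) = -3*(-381/1471 + 2) = -3*2561/1471 = -7683/1471)
q(1686)/Y = -7683/1471/(-1400800) = -7683/1471*(-1/1400800) = 7683/2060576800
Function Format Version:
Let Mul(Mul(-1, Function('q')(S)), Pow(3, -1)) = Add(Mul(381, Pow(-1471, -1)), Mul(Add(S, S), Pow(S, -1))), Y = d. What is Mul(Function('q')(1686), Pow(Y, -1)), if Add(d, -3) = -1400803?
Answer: Rational(7683, 2060576800) ≈ 3.7286e-6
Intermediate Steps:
d = -1400800 (d = Add(3, -1400803) = -1400800)
Y = -1400800
Function('q')(S) = Rational(-7683, 1471) (Function('q')(S) = Mul(-3, Add(Mul(381, Pow(-1471, -1)), Mul(Add(S, S), Pow(S, -1)))) = Mul(-3, Add(Mul(381, Rational(-1, 1471)), Mul(Mul(2, S), Pow(S, -1)))) = Mul(-3, Add(Rational(-381, 1471), 2)) = Mul(-3, Rational(2561, 1471)) = Rational(-7683, 1471))
Mul(Function('q')(1686), Pow(Y, -1)) = Mul(Rational(-7683, 1471), Pow(-1400800, -1)) = Mul(Rational(-7683, 1471), Rational(-1, 1400800)) = Rational(7683, 2060576800)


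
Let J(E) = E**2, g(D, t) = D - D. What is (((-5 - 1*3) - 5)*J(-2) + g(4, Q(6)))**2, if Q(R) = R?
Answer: 2704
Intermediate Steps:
g(D, t) = 0
(((-5 - 1*3) - 5)*J(-2) + g(4, Q(6)))**2 = (((-5 - 1*3) - 5)*(-2)**2 + 0)**2 = (((-5 - 3) - 5)*4 + 0)**2 = ((-8 - 5)*4 + 0)**2 = (-13*4 + 0)**2 = (-52 + 0)**2 = (-52)**2 = 2704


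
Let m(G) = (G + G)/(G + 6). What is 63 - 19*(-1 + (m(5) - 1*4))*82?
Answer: 70803/11 ≈ 6436.6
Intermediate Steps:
m(G) = 2*G/(6 + G) (m(G) = (2*G)/(6 + G) = 2*G/(6 + G))
63 - 19*(-1 + (m(5) - 1*4))*82 = 63 - 19*(-1 + (2*5/(6 + 5) - 1*4))*82 = 63 - 19*(-1 + (2*5/11 - 4))*82 = 63 - 19*(-1 + (2*5*(1/11) - 4))*82 = 63 - 19*(-1 + (10/11 - 4))*82 = 63 - 19*(-1 - 34/11)*82 = 63 - 19*(-45/11)*82 = 63 + (855/11)*82 = 63 + 70110/11 = 70803/11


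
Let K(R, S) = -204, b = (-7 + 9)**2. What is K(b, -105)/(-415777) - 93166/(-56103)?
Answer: 38747724994/23326337031 ≈ 1.6611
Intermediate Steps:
b = 4 (b = 2**2 = 4)
K(b, -105)/(-415777) - 93166/(-56103) = -204/(-415777) - 93166/(-56103) = -204*(-1/415777) - 93166*(-1/56103) = 204/415777 + 93166/56103 = 38747724994/23326337031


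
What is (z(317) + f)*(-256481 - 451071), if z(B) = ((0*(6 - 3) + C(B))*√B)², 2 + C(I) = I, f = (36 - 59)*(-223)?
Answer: -22259199596608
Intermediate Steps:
f = 5129 (f = -23*(-223) = 5129)
C(I) = -2 + I
z(B) = B*(-2 + B)² (z(B) = ((0*(6 - 3) + (-2 + B))*√B)² = ((0*3 + (-2 + B))*√B)² = ((0 + (-2 + B))*√B)² = ((-2 + B)*√B)² = (√B*(-2 + B))² = B*(-2 + B)²)
(z(317) + f)*(-256481 - 451071) = (317*(-2 + 317)² + 5129)*(-256481 - 451071) = (317*315² + 5129)*(-707552) = (317*99225 + 5129)*(-707552) = (31454325 + 5129)*(-707552) = 31459454*(-707552) = -22259199596608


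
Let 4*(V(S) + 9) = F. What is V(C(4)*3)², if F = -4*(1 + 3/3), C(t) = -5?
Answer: 121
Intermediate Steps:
F = -8 (F = -4*(1 + 3*(⅓)) = -4*(1 + 1) = -4*2 = -8)
V(S) = -11 (V(S) = -9 + (¼)*(-8) = -9 - 2 = -11)
V(C(4)*3)² = (-11)² = 121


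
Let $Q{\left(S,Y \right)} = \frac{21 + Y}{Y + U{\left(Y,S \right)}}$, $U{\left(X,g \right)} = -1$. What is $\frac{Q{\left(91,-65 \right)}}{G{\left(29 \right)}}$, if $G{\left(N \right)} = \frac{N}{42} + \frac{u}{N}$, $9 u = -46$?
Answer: $\frac{2436}{1879} \approx 1.2964$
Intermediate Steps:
$u = - \frac{46}{9}$ ($u = \frac{1}{9} \left(-46\right) = - \frac{46}{9} \approx -5.1111$)
$G{\left(N \right)} = - \frac{46}{9 N} + \frac{N}{42}$ ($G{\left(N \right)} = \frac{N}{42} - \frac{46}{9 N} = - \frac{46}{9 N} + \frac{N}{42}$)
$Q{\left(S,Y \right)} = \frac{21 + Y}{-1 + Y}$ ($Q{\left(S,Y \right)} = \frac{21 + Y}{Y - 1} = \frac{21 + Y}{-1 + Y}$)
$\frac{Q{\left(91,-65 \right)}}{G{\left(29 \right)}} = \frac{\frac{1}{-1 - 65} \left(21 - 65\right)}{- \frac{46}{9 \cdot 29} + \frac{1}{42} \cdot 29} = \frac{\frac{1}{-66} \left(-44\right)}{\left(- \frac{46}{9}\right) \frac{1}{29} + \frac{29}{42}} = \frac{\left(- \frac{1}{66}\right) \left(-44\right)}{- \frac{46}{261} + \frac{29}{42}} = \frac{2}{3 \cdot \frac{1879}{3654}} = \frac{2}{3} \cdot \frac{3654}{1879} = \frac{2436}{1879}$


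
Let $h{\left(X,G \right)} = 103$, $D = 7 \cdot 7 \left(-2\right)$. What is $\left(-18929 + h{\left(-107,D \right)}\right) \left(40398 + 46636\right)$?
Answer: $-1638502084$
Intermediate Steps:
$D = -98$ ($D = 49 \left(-2\right) = -98$)
$\left(-18929 + h{\left(-107,D \right)}\right) \left(40398 + 46636\right) = \left(-18929 + 103\right) \left(40398 + 46636\right) = \left(-18826\right) 87034 = -1638502084$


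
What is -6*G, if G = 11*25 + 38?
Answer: -1878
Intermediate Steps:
G = 313 (G = 275 + 38 = 313)
-6*G = -6*313 = -1878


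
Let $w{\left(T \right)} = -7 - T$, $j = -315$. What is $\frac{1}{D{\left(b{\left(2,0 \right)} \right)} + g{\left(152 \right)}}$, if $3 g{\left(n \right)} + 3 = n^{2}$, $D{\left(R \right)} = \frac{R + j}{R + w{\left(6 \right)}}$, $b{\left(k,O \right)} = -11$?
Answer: $\frac{12}{92567} \approx 0.00012964$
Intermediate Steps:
$D{\left(R \right)} = \frac{-315 + R}{-13 + R}$ ($D{\left(R \right)} = \frac{R - 315}{R - 13} = \frac{-315 + R}{R - 13} = \frac{-315 + R}{-13 + R}$)
$g{\left(n \right)} = -1 + \frac{n^{2}}{3}$
$\frac{1}{D{\left(b{\left(2,0 \right)} \right)} + g{\left(152 \right)}} = \frac{1}{\frac{-315 - 11}{-13 - 11} - \left(1 - \frac{152^{2}}{3}\right)} = \frac{1}{\frac{1}{-24} \left(-326\right) + \left(-1 + \frac{1}{3} \cdot 23104\right)} = \frac{1}{\left(- \frac{1}{24}\right) \left(-326\right) + \left(-1 + \frac{23104}{3}\right)} = \frac{1}{\frac{163}{12} + \frac{23101}{3}} = \frac{1}{\frac{92567}{12}} = \frac{12}{92567}$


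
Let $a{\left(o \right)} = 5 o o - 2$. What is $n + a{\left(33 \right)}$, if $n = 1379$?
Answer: $6822$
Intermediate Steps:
$a{\left(o \right)} = -2 + 5 o^{2}$ ($a{\left(o \right)} = 5 o^{2} - 2 = -2 + 5 o^{2}$)
$n + a{\left(33 \right)} = 1379 - \left(2 - 5 \cdot 33^{2}\right) = 1379 + \left(-2 + 5 \cdot 1089\right) = 1379 + \left(-2 + 5445\right) = 1379 + 5443 = 6822$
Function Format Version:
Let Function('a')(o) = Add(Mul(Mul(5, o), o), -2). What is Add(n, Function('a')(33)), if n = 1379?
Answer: 6822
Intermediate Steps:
Function('a')(o) = Add(-2, Mul(5, Pow(o, 2))) (Function('a')(o) = Add(Mul(5, Pow(o, 2)), -2) = Add(-2, Mul(5, Pow(o, 2))))
Add(n, Function('a')(33)) = Add(1379, Add(-2, Mul(5, Pow(33, 2)))) = Add(1379, Add(-2, Mul(5, 1089))) = Add(1379, Add(-2, 5445)) = Add(1379, 5443) = 6822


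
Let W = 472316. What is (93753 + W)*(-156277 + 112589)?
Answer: -24730422472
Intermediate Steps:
(93753 + W)*(-156277 + 112589) = (93753 + 472316)*(-156277 + 112589) = 566069*(-43688) = -24730422472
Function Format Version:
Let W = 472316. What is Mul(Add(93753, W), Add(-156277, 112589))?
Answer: -24730422472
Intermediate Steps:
Mul(Add(93753, W), Add(-156277, 112589)) = Mul(Add(93753, 472316), Add(-156277, 112589)) = Mul(566069, -43688) = -24730422472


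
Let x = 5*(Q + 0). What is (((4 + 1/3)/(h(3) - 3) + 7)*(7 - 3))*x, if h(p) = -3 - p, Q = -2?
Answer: -7040/27 ≈ -260.74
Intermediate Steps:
x = -10 (x = 5*(-2 + 0) = 5*(-2) = -10)
(((4 + 1/3)/(h(3) - 3) + 7)*(7 - 3))*x = (((4 + 1/3)/((-3 - 1*3) - 3) + 7)*(7 - 3))*(-10) = (((4 + 1/3)/((-3 - 3) - 3) + 7)*4)*(-10) = ((13/(3*(-6 - 3)) + 7)*4)*(-10) = (((13/3)/(-9) + 7)*4)*(-10) = (((13/3)*(-1/9) + 7)*4)*(-10) = ((-13/27 + 7)*4)*(-10) = ((176/27)*4)*(-10) = (704/27)*(-10) = -7040/27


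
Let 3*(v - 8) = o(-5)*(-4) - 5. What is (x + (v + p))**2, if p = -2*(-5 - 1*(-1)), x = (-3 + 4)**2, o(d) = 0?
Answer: 2116/9 ≈ 235.11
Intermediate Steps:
x = 1 (x = 1**2 = 1)
p = 8 (p = -2*(-5 + 1) = -2*(-4) = 8)
v = 19/3 (v = 8 + (0*(-4) - 5)/3 = 8 + (0 - 5)/3 = 8 + (1/3)*(-5) = 8 - 5/3 = 19/3 ≈ 6.3333)
(x + (v + p))**2 = (1 + (19/3 + 8))**2 = (1 + 43/3)**2 = (46/3)**2 = 2116/9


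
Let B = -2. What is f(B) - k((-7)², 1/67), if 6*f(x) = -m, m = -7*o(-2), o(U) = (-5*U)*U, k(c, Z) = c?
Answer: -217/3 ≈ -72.333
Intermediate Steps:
o(U) = -5*U²
m = 140 (m = -(-35)*(-2)² = -(-35)*4 = -7*(-20) = 140)
f(x) = -70/3 (f(x) = (-1*140)/6 = (⅙)*(-140) = -70/3)
f(B) - k((-7)², 1/67) = -70/3 - 1*(-7)² = -70/3 - 1*49 = -70/3 - 49 = -217/3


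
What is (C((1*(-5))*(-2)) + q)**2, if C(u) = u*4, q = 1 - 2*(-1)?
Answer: 1849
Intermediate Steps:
q = 3 (q = 1 + 2 = 3)
C(u) = 4*u
(C((1*(-5))*(-2)) + q)**2 = (4*((1*(-5))*(-2)) + 3)**2 = (4*(-5*(-2)) + 3)**2 = (4*10 + 3)**2 = (40 + 3)**2 = 43**2 = 1849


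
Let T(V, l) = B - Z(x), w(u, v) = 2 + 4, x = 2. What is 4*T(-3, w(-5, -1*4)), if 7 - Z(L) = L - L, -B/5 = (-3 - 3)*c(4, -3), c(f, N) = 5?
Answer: 572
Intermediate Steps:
B = 150 (B = -5*(-3 - 3)*5 = -(-30)*5 = -5*(-30) = 150)
w(u, v) = 6
Z(L) = 7 (Z(L) = 7 - (L - L) = 7 - 1*0 = 7 + 0 = 7)
T(V, l) = 143 (T(V, l) = 150 - 1*7 = 150 - 7 = 143)
4*T(-3, w(-5, -1*4)) = 4*143 = 572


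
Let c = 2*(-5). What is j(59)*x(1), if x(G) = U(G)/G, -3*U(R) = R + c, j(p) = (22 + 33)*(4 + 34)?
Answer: 6270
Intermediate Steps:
c = -10
j(p) = 2090 (j(p) = 55*38 = 2090)
U(R) = 10/3 - R/3 (U(R) = -(R - 10)/3 = -(-10 + R)/3 = 10/3 - R/3)
x(G) = (10/3 - G/3)/G
j(59)*x(1) = 2090*((1/3)*(10 - 1*1)/1) = 2090*((1/3)*1*(10 - 1)) = 2090*((1/3)*1*9) = 2090*3 = 6270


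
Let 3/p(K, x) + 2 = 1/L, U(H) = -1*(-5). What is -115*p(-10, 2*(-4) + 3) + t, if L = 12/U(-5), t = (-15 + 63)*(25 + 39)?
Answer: 62508/19 ≈ 3289.9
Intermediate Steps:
t = 3072 (t = 48*64 = 3072)
U(H) = 5
L = 12/5 ≈ 2.4000
p(K, x) = -36/19 (p(K, x) = 3/(-2 + 1/(12/5)) = 3/(-2 + 5/12) = 3/(-19/12) = 3*(-12/19) = -36/19)
-115*p(-10, 2*(-4) + 3) + t = -115*(-36/19) + 3072 = 4140/19 + 3072 = 62508/19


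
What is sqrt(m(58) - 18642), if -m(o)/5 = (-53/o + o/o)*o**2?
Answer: 2*I*sqrt(5023) ≈ 141.75*I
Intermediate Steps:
m(o) = -5*o**2*(1 - 53/o) (m(o) = -5*(-53/o + o/o)*o**2 = -5*(-53/o + 1)*o**2 = -5*(1 - 53/o)*o**2 = -5*o**2*(1 - 53/o))
sqrt(m(58) - 18642) = sqrt(5*58*(53 - 1*58) - 18642) = sqrt(5*58*(53 - 58) - 18642) = sqrt(5*58*(-5) - 18642) = sqrt(-1450 - 18642) = sqrt(-20092) = 2*I*sqrt(5023)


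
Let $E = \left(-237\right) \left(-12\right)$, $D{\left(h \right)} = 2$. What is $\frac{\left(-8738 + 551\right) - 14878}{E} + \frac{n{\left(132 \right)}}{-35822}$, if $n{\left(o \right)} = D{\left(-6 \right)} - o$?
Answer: $- \frac{412932355}{50938884} \approx -8.1064$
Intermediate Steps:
$n{\left(o \right)} = 2 - o$
$E = 2844$
$\frac{\left(-8738 + 551\right) - 14878}{E} + \frac{n{\left(132 \right)}}{-35822} = \frac{\left(-8738 + 551\right) - 14878}{2844} + \frac{2 - 132}{-35822} = \left(-8187 - 14878\right) \frac{1}{2844} + \left(2 - 132\right) \left(- \frac{1}{35822}\right) = \left(-23065\right) \frac{1}{2844} - - \frac{65}{17911} = - \frac{23065}{2844} + \frac{65}{17911} = - \frac{412932355}{50938884}$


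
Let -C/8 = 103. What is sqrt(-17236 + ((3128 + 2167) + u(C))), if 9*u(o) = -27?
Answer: 2*I*sqrt(2986) ≈ 109.29*I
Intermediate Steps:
C = -824 (C = -8*103 = -824)
u(o) = -3 (u(o) = (1/9)*(-27) = -3)
sqrt(-17236 + ((3128 + 2167) + u(C))) = sqrt(-17236 + ((3128 + 2167) - 3)) = sqrt(-17236 + (5295 - 3)) = sqrt(-17236 + 5292) = sqrt(-11944) = 2*I*sqrt(2986)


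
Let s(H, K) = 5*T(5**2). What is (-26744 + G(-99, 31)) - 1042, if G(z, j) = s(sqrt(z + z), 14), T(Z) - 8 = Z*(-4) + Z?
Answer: -28121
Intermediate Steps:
T(Z) = 8 - 3*Z (T(Z) = 8 + (Z*(-4) + Z) = 8 + (-4*Z + Z) = 8 - 3*Z)
s(H, K) = -335 (s(H, K) = 5*(8 - 3*5**2) = 5*(8 - 3*25) = 5*(8 - 75) = 5*(-67) = -335)
G(z, j) = -335
(-26744 + G(-99, 31)) - 1042 = (-26744 - 335) - 1042 = -27079 - 1042 = -28121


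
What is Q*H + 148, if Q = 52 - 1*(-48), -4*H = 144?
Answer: -3452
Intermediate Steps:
H = -36 (H = -¼*144 = -36)
Q = 100 (Q = 52 + 48 = 100)
Q*H + 148 = 100*(-36) + 148 = -3600 + 148 = -3452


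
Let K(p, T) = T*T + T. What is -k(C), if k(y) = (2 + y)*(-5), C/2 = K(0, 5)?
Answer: 310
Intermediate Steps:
K(p, T) = T + T² (K(p, T) = T² + T = T + T²)
C = 60 (C = 2*(5*(1 + 5)) = 2*(5*6) = 2*30 = 60)
k(y) = -10 - 5*y
-k(C) = -(-10 - 5*60) = -(-10 - 300) = -1*(-310) = 310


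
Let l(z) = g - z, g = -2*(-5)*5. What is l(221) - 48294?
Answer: -48465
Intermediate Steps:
g = 50 (g = 10*5 = 50)
l(z) = 50 - z
l(221) - 48294 = (50 - 1*221) - 48294 = (50 - 221) - 48294 = -171 - 48294 = -48465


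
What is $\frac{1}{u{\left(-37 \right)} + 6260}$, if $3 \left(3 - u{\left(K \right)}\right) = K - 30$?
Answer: $\frac{3}{18856} \approx 0.0001591$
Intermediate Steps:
$u{\left(K \right)} = 13 - \frac{K}{3}$ ($u{\left(K \right)} = 3 - \frac{K - 30}{3} = 3 - \frac{-30 + K}{3} = 3 - \left(-10 + \frac{K}{3}\right) = 13 - \frac{K}{3}$)
$\frac{1}{u{\left(-37 \right)} + 6260} = \frac{1}{\left(13 - - \frac{37}{3}\right) + 6260} = \frac{1}{\left(13 + \frac{37}{3}\right) + 6260} = \frac{1}{\frac{76}{3} + 6260} = \frac{1}{\frac{18856}{3}} = \frac{3}{18856}$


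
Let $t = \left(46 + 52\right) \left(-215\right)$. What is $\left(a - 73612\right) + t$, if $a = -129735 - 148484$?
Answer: $-372901$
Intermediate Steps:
$t = -21070$ ($t = 98 \left(-215\right) = -21070$)
$a = -278219$
$\left(a - 73612\right) + t = \left(-278219 - 73612\right) - 21070 = -351831 - 21070 = -372901$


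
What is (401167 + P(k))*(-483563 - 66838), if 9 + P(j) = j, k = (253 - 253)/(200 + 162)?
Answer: -220797764358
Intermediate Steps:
k = 0 (k = 0/362 = 0*(1/362) = 0)
P(j) = -9 + j
(401167 + P(k))*(-483563 - 66838) = (401167 + (-9 + 0))*(-483563 - 66838) = (401167 - 9)*(-550401) = 401158*(-550401) = -220797764358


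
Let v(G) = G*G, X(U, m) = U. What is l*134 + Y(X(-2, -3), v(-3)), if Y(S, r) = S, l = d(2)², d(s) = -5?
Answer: 3348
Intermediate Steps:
v(G) = G²
l = 25 (l = (-5)² = 25)
l*134 + Y(X(-2, -3), v(-3)) = 25*134 - 2 = 3350 - 2 = 3348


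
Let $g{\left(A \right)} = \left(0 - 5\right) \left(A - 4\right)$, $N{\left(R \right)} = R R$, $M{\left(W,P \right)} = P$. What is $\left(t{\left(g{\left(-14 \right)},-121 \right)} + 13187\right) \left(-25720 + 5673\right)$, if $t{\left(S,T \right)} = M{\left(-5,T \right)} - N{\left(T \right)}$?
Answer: $31574025$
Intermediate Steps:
$N{\left(R \right)} = R^{2}$
$g{\left(A \right)} = 20 - 5 A$ ($g{\left(A \right)} = - 5 \left(-4 + A\right) = 20 - 5 A$)
$t{\left(S,T \right)} = T - T^{2}$
$\left(t{\left(g{\left(-14 \right)},-121 \right)} + 13187\right) \left(-25720 + 5673\right) = \left(- 121 \left(1 - -121\right) + 13187\right) \left(-25720 + 5673\right) = \left(- 121 \left(1 + 121\right) + 13187\right) \left(-20047\right) = \left(\left(-121\right) 122 + 13187\right) \left(-20047\right) = \left(-14762 + 13187\right) \left(-20047\right) = \left(-1575\right) \left(-20047\right) = 31574025$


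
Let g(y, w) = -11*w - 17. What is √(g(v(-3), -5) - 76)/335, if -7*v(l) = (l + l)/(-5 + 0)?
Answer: I*√38/335 ≈ 0.018401*I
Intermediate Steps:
v(l) = 2*l/35 (v(l) = -(l + l)/(7*(-5 + 0)) = -2*l/(7*(-5)) = -2*l*(-1)/(7*5) = -(-2)*l/35 = 2*l/35)
g(y, w) = -17 - 11*w
√(g(v(-3), -5) - 76)/335 = √((-17 - 11*(-5)) - 76)/335 = √((-17 + 55) - 76)*(1/335) = √(38 - 76)*(1/335) = √(-38)*(1/335) = (I*√38)*(1/335) = I*√38/335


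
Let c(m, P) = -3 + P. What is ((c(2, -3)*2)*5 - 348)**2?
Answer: 166464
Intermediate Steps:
((c(2, -3)*2)*5 - 348)**2 = (((-3 - 3)*2)*5 - 348)**2 = (-6*2*5 - 348)**2 = (-12*5 - 348)**2 = (-60 - 348)**2 = (-408)**2 = 166464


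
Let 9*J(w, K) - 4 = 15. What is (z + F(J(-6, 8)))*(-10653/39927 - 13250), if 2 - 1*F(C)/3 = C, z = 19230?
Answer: -10173328291889/39927 ≈ -2.5480e+8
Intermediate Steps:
J(w, K) = 19/9 (J(w, K) = 4/9 + (⅑)*15 = 4/9 + 5/3 = 19/9)
F(C) = 6 - 3*C
(z + F(J(-6, 8)))*(-10653/39927 - 13250) = (19230 + (6 - 3*19/9))*(-10653/39927 - 13250) = (19230 + (6 - 19/3))*(-10653*1/39927 - 13250) = (19230 - ⅓)*(-3551/13309 - 13250) = (57689/3)*(-176347801/13309) = -10173328291889/39927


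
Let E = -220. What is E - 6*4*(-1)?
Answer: -196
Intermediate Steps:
E - 6*4*(-1) = -220 - 6*4*(-1) = -220 - 24*(-1) = -220 + 24 = -196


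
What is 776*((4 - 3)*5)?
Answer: 3880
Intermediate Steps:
776*((4 - 3)*5) = 776*(1*5) = 776*5 = 3880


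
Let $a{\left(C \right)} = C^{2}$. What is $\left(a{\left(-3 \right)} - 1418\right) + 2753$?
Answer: $1344$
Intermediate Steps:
$\left(a{\left(-3 \right)} - 1418\right) + 2753 = \left(\left(-3\right)^{2} - 1418\right) + 2753 = \left(9 - 1418\right) + 2753 = -1409 + 2753 = 1344$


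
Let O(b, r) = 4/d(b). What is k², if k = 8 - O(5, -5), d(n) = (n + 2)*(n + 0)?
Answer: 76176/1225 ≈ 62.185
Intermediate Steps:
d(n) = n*(2 + n) (d(n) = (2 + n)*n = n*(2 + n))
O(b, r) = 4/(b*(2 + b)) (O(b, r) = 4/((b*(2 + b))) = 4*(1/(b*(2 + b))) = 4/(b*(2 + b)))
k = 276/35 (k = 8 - 4/(5*(2 + 5)) = 8 - 4/(5*7) = 8 - 1*4/35 = 8 - 4/35 = 276/35 ≈ 7.8857)
k² = (276/35)² = 76176/1225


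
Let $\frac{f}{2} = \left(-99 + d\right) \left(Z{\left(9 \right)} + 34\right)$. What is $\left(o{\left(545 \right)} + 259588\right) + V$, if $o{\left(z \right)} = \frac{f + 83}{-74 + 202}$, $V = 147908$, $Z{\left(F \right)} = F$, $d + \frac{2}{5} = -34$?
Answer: $\frac{260740493}{640} \approx 4.0741 \cdot 10^{5}$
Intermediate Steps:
$d = - \frac{172}{5}$ ($d = - \frac{2}{5} - 34 = - \frac{172}{5} \approx -34.4$)
$f = - \frac{57362}{5}$ ($f = 2 \left(-99 - \frac{172}{5}\right) \left(9 + 34\right) = 2 \left(\left(- \frac{667}{5}\right) 43\right) = 2 \left(- \frac{28681}{5}\right) = - \frac{57362}{5} \approx -11472.0$)
$o{\left(z \right)} = - \frac{56947}{640}$ ($o{\left(z \right)} = \frac{- \frac{57362}{5} + 83}{-74 + 202} = - \frac{56947}{5 \cdot 128} = \left(- \frac{56947}{5}\right) \frac{1}{128} = - \frac{56947}{640}$)
$\left(o{\left(545 \right)} + 259588\right) + V = \left(- \frac{56947}{640} + 259588\right) + 147908 = \frac{166079373}{640} + 147908 = \frac{260740493}{640}$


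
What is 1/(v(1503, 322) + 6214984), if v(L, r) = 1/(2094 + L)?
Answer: 3597/22355297449 ≈ 1.6090e-7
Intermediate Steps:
1/(v(1503, 322) + 6214984) = 1/(1/(2094 + 1503) + 6214984) = 1/(1/3597 + 6214984) = 1/(22355297449/3597) = 3597/22355297449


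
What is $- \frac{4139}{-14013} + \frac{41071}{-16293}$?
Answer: $- \frac{169363732}{76104603} \approx -2.2254$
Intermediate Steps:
$- \frac{4139}{-14013} + \frac{41071}{-16293} = \left(-4139\right) \left(- \frac{1}{14013}\right) + 41071 \left(- \frac{1}{16293}\right) = \frac{4139}{14013} - \frac{41071}{16293} = - \frac{169363732}{76104603}$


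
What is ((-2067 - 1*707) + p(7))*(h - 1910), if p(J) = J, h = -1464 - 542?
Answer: 10835572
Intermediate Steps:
h = -2006
((-2067 - 1*707) + p(7))*(h - 1910) = ((-2067 - 1*707) + 7)*(-2006 - 1910) = ((-2067 - 707) + 7)*(-3916) = (-2774 + 7)*(-3916) = -2767*(-3916) = 10835572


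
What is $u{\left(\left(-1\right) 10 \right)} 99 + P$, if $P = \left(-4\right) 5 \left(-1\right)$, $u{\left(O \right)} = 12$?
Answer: $1208$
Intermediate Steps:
$P = 20$ ($P = \left(-20\right) \left(-1\right) = 20$)
$u{\left(\left(-1\right) 10 \right)} 99 + P = 12 \cdot 99 + 20 = 1188 + 20 = 1208$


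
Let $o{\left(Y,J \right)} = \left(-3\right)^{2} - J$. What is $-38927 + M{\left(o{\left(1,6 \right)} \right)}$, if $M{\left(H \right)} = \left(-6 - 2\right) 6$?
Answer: $-38975$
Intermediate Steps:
$o{\left(Y,J \right)} = 9 - J$
$M{\left(H \right)} = -48$ ($M{\left(H \right)} = \left(-8\right) 6 = -48$)
$-38927 + M{\left(o{\left(1,6 \right)} \right)} = -38927 - 48 = -38975$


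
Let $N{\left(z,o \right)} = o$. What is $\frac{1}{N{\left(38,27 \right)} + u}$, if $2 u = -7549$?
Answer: $- \frac{2}{7495} \approx -0.00026684$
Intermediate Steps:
$u = - \frac{7549}{2}$ ($u = \frac{1}{2} \left(-7549\right) = - \frac{7549}{2} \approx -3774.5$)
$\frac{1}{N{\left(38,27 \right)} + u} = \frac{1}{27 - \frac{7549}{2}} = \frac{1}{- \frac{7495}{2}} = - \frac{2}{7495}$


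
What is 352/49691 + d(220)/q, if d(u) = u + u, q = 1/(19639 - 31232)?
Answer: -253469815368/49691 ≈ -5.1009e+6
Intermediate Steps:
q = -1/11593 (q = 1/(-11593) = -1/11593 ≈ -8.6259e-5)
d(u) = 2*u
352/49691 + d(220)/q = 352/49691 + (2*220)/(-1/11593) = 352*(1/49691) + 440*(-11593) = 352/49691 - 5100920 = -253469815368/49691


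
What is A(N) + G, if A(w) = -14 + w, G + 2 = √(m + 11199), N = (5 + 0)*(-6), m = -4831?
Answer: -46 + 4*√398 ≈ 33.800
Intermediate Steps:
N = -30 (N = 5*(-6) = -30)
G = -2 + 4*√398 (G = -2 + √(-4831 + 11199) = -2 + √6368 = -2 + 4*√398 ≈ 77.800)
A(N) + G = (-14 - 30) + (-2 + 4*√398) = -44 + (-2 + 4*√398) = -46 + 4*√398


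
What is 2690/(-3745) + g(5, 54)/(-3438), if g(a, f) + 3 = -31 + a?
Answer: -1827923/2575062 ≈ -0.70986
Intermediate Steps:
g(a, f) = -34 + a (g(a, f) = -3 + (-31 + a) = -34 + a)
2690/(-3745) + g(5, 54)/(-3438) = 2690/(-3745) + (-34 + 5)/(-3438) = 2690*(-1/3745) - 29*(-1/3438) = -538/749 + 29/3438 = -1827923/2575062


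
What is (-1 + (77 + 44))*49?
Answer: 5880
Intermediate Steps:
(-1 + (77 + 44))*49 = (-1 + 121)*49 = 120*49 = 5880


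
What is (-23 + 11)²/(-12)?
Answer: -12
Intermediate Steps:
(-23 + 11)²/(-12) = -1/12*(-12)² = -1/12*144 = -12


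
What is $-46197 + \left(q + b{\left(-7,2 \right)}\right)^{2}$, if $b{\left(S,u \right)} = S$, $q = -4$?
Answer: $-46076$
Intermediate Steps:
$-46197 + \left(q + b{\left(-7,2 \right)}\right)^{2} = -46197 + \left(-4 - 7\right)^{2} = -46197 + \left(-11\right)^{2} = -46197 + 121 = -46076$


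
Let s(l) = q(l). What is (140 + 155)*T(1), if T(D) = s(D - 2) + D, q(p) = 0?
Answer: 295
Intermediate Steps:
s(l) = 0
T(D) = D (T(D) = 0 + D = D)
(140 + 155)*T(1) = (140 + 155)*1 = 295*1 = 295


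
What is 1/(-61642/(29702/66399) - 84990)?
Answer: -14851/3308670069 ≈ -4.4885e-6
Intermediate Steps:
1/(-61642/(29702/66399) - 84990) = 1/(-61642/(29702*(1/66399)) - 84990) = 1/(-61642/29702/66399 - 84990) = 1/(-61642*66399/29702 - 84990) = 1/(-2046483579/14851 - 84990) = 1/(-3308670069/14851) = -14851/3308670069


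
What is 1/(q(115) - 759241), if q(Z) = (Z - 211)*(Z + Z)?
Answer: -1/781321 ≈ -1.2799e-6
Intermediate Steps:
q(Z) = 2*Z*(-211 + Z) (q(Z) = (-211 + Z)*(2*Z) = 2*Z*(-211 + Z))
1/(q(115) - 759241) = 1/(2*115*(-211 + 115) - 759241) = 1/(2*115*(-96) - 759241) = 1/(-22080 - 759241) = 1/(-781321) = -1/781321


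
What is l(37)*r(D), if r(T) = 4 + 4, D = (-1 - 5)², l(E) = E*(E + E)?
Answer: 21904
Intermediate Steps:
l(E) = 2*E² (l(E) = E*(2*E) = 2*E²)
D = 36 (D = (-6)² = 36)
r(T) = 8
l(37)*r(D) = (2*37²)*8 = (2*1369)*8 = 2738*8 = 21904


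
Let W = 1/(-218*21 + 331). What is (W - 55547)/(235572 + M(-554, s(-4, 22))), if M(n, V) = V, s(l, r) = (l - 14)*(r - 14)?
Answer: -117954055/499931358 ≈ -0.23594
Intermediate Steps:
s(l, r) = (-14 + l)*(-14 + r)
W = -1/4247 (W = 1/(-4578 + 331) = 1/(-4247) = -1/4247 ≈ -0.00023546)
(W - 55547)/(235572 + M(-554, s(-4, 22))) = (-1/4247 - 55547)/(235572 + (196 - 14*(-4) - 14*22 - 4*22)) = -235908110/(4247*(235572 + (196 + 56 - 308 - 88))) = -235908110/(4247*(235572 - 144)) = -235908110/4247/235428 = -235908110/4247*1/235428 = -117954055/499931358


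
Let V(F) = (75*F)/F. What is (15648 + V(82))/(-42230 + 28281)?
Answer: -15723/13949 ≈ -1.1272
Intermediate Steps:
V(F) = 75
(15648 + V(82))/(-42230 + 28281) = (15648 + 75)/(-42230 + 28281) = 15723/(-13949) = 15723*(-1/13949) = -15723/13949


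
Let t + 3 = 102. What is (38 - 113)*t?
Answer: -7425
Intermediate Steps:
t = 99 (t = -3 + 102 = 99)
(38 - 113)*t = (38 - 113)*99 = -75*99 = -7425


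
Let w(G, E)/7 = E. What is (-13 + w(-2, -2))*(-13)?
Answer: 351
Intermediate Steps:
w(G, E) = 7*E
(-13 + w(-2, -2))*(-13) = (-13 + 7*(-2))*(-13) = (-13 - 14)*(-13) = -27*(-13) = 351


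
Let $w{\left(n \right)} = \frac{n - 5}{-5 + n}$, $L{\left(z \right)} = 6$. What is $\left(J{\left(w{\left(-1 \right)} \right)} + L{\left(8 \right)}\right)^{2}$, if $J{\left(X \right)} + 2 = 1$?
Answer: $25$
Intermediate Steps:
$w{\left(n \right)} = 1$ ($w{\left(n \right)} = \frac{-5 + n}{-5 + n} = 1$)
$J{\left(X \right)} = -1$ ($J{\left(X \right)} = -2 + 1 = -1$)
$\left(J{\left(w{\left(-1 \right)} \right)} + L{\left(8 \right)}\right)^{2} = \left(-1 + 6\right)^{2} = 5^{2} = 25$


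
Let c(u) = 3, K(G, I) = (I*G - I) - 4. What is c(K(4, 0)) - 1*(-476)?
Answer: 479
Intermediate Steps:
K(G, I) = -4 - I + G*I (K(G, I) = (G*I - I) - 4 = (-I + G*I) - 4 = -4 - I + G*I)
c(K(4, 0)) - 1*(-476) = 3 - 1*(-476) = 3 + 476 = 479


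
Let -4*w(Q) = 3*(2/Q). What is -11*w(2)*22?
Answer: 363/2 ≈ 181.50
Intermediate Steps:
w(Q) = -3/(2*Q) (w(Q) = -3*2/Q/4 = -3/(2*Q))
-11*w(2)*22 = -(-33)/(2*2)*22 = -11*(-¾)*22 = (33/4)*22 = 363/2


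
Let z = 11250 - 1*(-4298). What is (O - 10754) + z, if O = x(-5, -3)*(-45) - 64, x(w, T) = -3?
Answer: 4865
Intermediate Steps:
z = 15548 (z = 11250 + 4298 = 15548)
O = 71 (O = -3*(-45) - 64 = 135 - 64 = 71)
(O - 10754) + z = (71 - 10754) + 15548 = -10683 + 15548 = 4865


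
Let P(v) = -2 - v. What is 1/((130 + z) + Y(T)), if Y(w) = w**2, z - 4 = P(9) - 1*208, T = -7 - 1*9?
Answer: 1/171 ≈ 0.0058480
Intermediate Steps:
T = -16 (T = -7 - 9 = -16)
z = -215 (z = 4 + ((-2 - 1*9) - 1*208) = 4 + ((-2 - 9) - 208) = 4 + (-11 - 208) = 4 - 219 = -215)
1/((130 + z) + Y(T)) = 1/((130 - 215) + (-16)**2) = 1/(-85 + 256) = 1/171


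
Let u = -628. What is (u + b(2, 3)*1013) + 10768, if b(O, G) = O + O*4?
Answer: 20270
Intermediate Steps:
b(O, G) = 5*O (b(O, G) = O + 4*O = 5*O)
(u + b(2, 3)*1013) + 10768 = (-628 + (5*2)*1013) + 10768 = (-628 + 10*1013) + 10768 = (-628 + 10130) + 10768 = 9502 + 10768 = 20270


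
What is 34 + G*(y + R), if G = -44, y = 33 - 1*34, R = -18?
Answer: 870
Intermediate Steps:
y = -1 (y = 33 - 34 = -1)
34 + G*(y + R) = 34 - 44*(-1 - 18) = 34 - 44*(-19) = 34 + 836 = 870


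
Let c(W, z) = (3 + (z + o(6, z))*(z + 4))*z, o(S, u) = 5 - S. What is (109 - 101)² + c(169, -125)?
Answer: -1906061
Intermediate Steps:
c(W, z) = z*(3 + (-1 + z)*(4 + z)) (c(W, z) = (3 + (z + (5 - 1*6))*(z + 4))*z = (3 + (z + (5 - 6))*(4 + z))*z = (3 + (z - 1)*(4 + z))*z = (3 + (-1 + z)*(4 + z))*z = z*(3 + (-1 + z)*(4 + z)))
(109 - 101)² + c(169, -125) = (109 - 101)² - 125*(-1 + (-125)² + 3*(-125)) = 8² - 125*(-1 + 15625 - 375) = 64 - 125*15249 = 64 - 1906125 = -1906061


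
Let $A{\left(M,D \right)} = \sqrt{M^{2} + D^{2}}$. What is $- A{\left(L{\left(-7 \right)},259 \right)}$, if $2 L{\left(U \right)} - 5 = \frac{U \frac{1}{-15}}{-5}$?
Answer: $- \frac{\sqrt{377364481}}{75} \approx -259.01$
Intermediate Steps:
$L{\left(U \right)} = \frac{5}{2} + \frac{U}{150}$ ($L{\left(U \right)} = \frac{5}{2} + \frac{\frac{U}{-15} \frac{1}{-5}}{2} = \frac{5}{2} + \frac{U \left(- \frac{1}{15}\right) \left(- \frac{1}{5}\right)}{2} = \frac{5}{2} + \frac{- \frac{U}{15} \left(- \frac{1}{5}\right)}{2} = \frac{5}{2} + \frac{\frac{1}{75} U}{2} = \frac{5}{2} + \frac{U}{150}$)
$A{\left(M,D \right)} = \sqrt{D^{2} + M^{2}}$
$- A{\left(L{\left(-7 \right)},259 \right)} = - \sqrt{259^{2} + \left(\frac{5}{2} + \frac{1}{150} \left(-7\right)\right)^{2}} = - \sqrt{67081 + \left(\frac{5}{2} - \frac{7}{150}\right)^{2}} = - \sqrt{67081 + \left(\frac{184}{75}\right)^{2}} = - \sqrt{67081 + \frac{33856}{5625}} = - \sqrt{\frac{377364481}{5625}} = - \frac{\sqrt{377364481}}{75}$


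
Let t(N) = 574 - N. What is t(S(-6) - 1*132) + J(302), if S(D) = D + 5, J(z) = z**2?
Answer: 91911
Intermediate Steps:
S(D) = 5 + D
t(S(-6) - 1*132) + J(302) = (574 - ((5 - 6) - 1*132)) + 302**2 = (574 - (-1 - 132)) + 91204 = (574 - 1*(-133)) + 91204 = (574 + 133) + 91204 = 707 + 91204 = 91911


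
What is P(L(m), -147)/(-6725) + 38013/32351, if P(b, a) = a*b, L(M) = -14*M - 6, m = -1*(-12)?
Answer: -571836453/217560475 ≈ -2.6284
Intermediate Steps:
m = 12
L(M) = -6 - 14*M
P(L(m), -147)/(-6725) + 38013/32351 = -147*(-6 - 14*12)/(-6725) + 38013/32351 = -147*(-6 - 168)*(-1/6725) + 38013*(1/32351) = -147*(-174)*(-1/6725) + 38013/32351 = 25578*(-1/6725) + 38013/32351 = -25578/6725 + 38013/32351 = -571836453/217560475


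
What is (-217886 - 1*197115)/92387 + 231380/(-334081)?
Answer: -160020453141/30864741347 ≈ -5.1846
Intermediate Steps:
(-217886 - 1*197115)/92387 + 231380/(-334081) = (-217886 - 197115)*(1/92387) + 231380*(-1/334081) = -415001*1/92387 - 231380/334081 = -415001/92387 - 231380/334081 = -160020453141/30864741347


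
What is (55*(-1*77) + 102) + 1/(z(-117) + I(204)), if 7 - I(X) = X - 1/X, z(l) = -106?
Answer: -255465067/61811 ≈ -4133.0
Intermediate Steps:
I(X) = 7 + 1/X - X (I(X) = 7 - (X - 1/X) = 7 + (1/X - X) = 7 + 1/X - X)
(55*(-1*77) + 102) + 1/(z(-117) + I(204)) = (55*(-1*77) + 102) + 1/(-106 + (7 + 1/204 - 1*204)) = (55*(-77) + 102) + 1/(-106 + (7 + 1/204 - 204)) = (-4235 + 102) + 1/(-106 - 40187/204) = -4133 + 1/(-61811/204) = -4133 - 204/61811 = -255465067/61811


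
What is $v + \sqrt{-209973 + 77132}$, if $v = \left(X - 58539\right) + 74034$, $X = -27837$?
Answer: $-12342 + i \sqrt{132841} \approx -12342.0 + 364.47 i$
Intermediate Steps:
$v = -12342$ ($v = \left(-27837 - 58539\right) + 74034 = -86376 + 74034 = -12342$)
$v + \sqrt{-209973 + 77132} = -12342 + \sqrt{-209973 + 77132} = -12342 + \sqrt{-132841} = -12342 + i \sqrt{132841}$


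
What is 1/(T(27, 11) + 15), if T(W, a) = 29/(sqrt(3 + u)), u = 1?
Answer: 2/59 ≈ 0.033898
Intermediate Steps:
T(W, a) = 29/2 (T(W, a) = 29/(sqrt(3 + 1)) = 29/(sqrt(4)) = 29/2)
1/(T(27, 11) + 15) = 1/(29/2 + 15) = 1/(59/2) = 2/59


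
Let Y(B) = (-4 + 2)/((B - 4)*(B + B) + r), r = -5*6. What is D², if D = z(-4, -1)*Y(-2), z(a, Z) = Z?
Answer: ⅑ ≈ 0.11111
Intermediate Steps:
r = -30
Y(B) = -2/(-30 + 2*B*(-4 + B)) (Y(B) = (-4 + 2)/((B - 4)*(B + B) - 30) = -2/((-4 + B)*(2*B) - 30) = -2/(2*B*(-4 + B) - 30) = -2/(-30 + 2*B*(-4 + B)))
D = -⅓ (D = -1/(15 - 1*(-2)² + 4*(-2)) = -1/(15 - 1*4 - 8) = -1/(15 - 4 - 8) = -1/3 = -1*⅓ = -⅓ ≈ -0.33333)
D² = (-⅓)² = ⅑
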